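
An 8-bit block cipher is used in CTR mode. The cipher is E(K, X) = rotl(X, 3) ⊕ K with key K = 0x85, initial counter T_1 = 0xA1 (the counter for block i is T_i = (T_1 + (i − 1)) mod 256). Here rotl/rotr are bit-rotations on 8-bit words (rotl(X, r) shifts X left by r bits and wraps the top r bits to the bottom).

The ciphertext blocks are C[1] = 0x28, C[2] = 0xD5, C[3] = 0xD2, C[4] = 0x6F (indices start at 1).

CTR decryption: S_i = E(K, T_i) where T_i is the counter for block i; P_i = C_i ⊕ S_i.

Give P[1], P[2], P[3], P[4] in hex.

P[1] = 0xA0, P[2] = 0x45, P[3] = 0x4A, P[4] = 0xCF

P[1]: T = 0xA1, S = E(K, T) = 0x88; 0x28 ⊕ 0x88 = 0xA0.
P[2]: T = 0xA2, S = E(K, T) = 0x90; 0xD5 ⊕ 0x90 = 0x45.
P[3]: T = 0xA3, S = E(K, T) = 0x98; 0xD2 ⊕ 0x98 = 0x4A.
P[4]: T = 0xA4, S = E(K, T) = 0xA0; 0x6F ⊕ 0xA0 = 0xCF.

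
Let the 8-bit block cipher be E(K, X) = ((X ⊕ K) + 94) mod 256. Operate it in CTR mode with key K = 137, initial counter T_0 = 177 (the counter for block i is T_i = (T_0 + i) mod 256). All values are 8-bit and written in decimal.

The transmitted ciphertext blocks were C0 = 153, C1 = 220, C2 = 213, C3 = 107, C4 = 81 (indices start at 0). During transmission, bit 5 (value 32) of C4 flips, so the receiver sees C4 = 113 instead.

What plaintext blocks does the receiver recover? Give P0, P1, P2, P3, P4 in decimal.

CTR decryption: S_i = E(K, T_i) where T_i is the counter for block i; P_i = C_i ⊕ S_i.
Only C4 changed, to 113. In CTR, a change in C_i flips the same bit in P_i only; the keystream is unaffected. Decrypting the received ciphertext:
P0: T = 177, S = E(K, T) = 150; 153 ⊕ 150 = 15.
P1: T = 178, S = E(K, T) = 153; 220 ⊕ 153 = 69.
P2: T = 179, S = E(K, T) = 152; 213 ⊕ 152 = 77.
P3: T = 180, S = E(K, T) = 155; 107 ⊕ 155 = 240.
P4: T = 181, S = E(K, T) = 154; 113 ⊕ 154 = 235.
Blocks that differ from the original plaintext: P4.

P0 = 15, P1 = 69, P2 = 77, P3 = 240, P4 = 235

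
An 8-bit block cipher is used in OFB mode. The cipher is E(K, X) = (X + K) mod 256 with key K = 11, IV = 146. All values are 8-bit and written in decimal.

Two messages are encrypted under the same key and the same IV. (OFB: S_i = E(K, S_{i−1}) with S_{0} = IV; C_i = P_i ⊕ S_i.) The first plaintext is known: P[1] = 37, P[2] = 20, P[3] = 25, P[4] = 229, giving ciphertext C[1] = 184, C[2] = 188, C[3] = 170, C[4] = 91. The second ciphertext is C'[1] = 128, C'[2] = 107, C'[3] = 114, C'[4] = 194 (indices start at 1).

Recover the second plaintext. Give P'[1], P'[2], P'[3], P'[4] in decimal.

In OFB with a reused IV, both messages share the same keystream S_i, so C_i ⊕ C'_i = P_i ⊕ P'_i and thus P'_i = P_i ⊕ C_i ⊕ C'_i.
P'[1]: 37 ⊕ 184 ⊕ 128 = 29.
P'[2]: 20 ⊕ 188 ⊕ 107 = 195.
P'[3]: 25 ⊕ 170 ⊕ 114 = 193.
P'[4]: 229 ⊕ 91 ⊕ 194 = 124.

P'[1] = 29, P'[2] = 195, P'[3] = 193, P'[4] = 124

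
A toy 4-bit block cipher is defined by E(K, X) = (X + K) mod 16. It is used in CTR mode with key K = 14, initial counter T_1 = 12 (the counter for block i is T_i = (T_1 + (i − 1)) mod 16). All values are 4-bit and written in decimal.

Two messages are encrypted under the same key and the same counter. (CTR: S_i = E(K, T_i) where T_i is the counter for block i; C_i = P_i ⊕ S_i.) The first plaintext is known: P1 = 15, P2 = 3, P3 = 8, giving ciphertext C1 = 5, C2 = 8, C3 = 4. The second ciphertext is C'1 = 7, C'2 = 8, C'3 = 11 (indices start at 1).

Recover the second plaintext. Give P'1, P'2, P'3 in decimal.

In CTR with a reused counter, both messages share the same keystream S_i, so C_i ⊕ C'_i = P_i ⊕ P'_i and thus P'_i = P_i ⊕ C_i ⊕ C'_i.
P'1: 15 ⊕ 5 ⊕ 7 = 13.
P'2: 3 ⊕ 8 ⊕ 8 = 3.
P'3: 8 ⊕ 4 ⊕ 11 = 7.

P'1 = 13, P'2 = 3, P'3 = 7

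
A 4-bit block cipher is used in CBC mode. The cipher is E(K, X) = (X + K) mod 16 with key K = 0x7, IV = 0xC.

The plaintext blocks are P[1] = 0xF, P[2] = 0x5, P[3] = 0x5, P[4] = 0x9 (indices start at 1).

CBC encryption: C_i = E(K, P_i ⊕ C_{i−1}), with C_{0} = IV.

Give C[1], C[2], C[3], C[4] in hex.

C[1]: P[1] ⊕ 0xC = 0x3; E(K, 0x3) = 0xA.
C[2]: P[2] ⊕ 0xA = 0xF; E(K, 0xF) = 0x6.
C[3]: P[3] ⊕ 0x6 = 0x3; E(K, 0x3) = 0xA.
C[4]: P[4] ⊕ 0xA = 0x3; E(K, 0x3) = 0xA.

C[1] = 0xA, C[2] = 0x6, C[3] = 0xA, C[4] = 0xA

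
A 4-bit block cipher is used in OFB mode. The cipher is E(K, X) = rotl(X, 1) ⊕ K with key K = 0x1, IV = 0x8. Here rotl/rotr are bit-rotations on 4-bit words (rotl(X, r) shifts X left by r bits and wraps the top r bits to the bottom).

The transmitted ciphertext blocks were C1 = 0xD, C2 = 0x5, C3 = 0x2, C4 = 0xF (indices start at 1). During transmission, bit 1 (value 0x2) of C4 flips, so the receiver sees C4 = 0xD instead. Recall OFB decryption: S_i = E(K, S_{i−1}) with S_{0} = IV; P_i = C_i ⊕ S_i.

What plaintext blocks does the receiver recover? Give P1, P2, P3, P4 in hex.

Only C4 changed, to 0xD. In OFB, a change in C_i flips the same bit in P_i only; the keystream is unaffected. Decrypting the received ciphertext:
P1: S = E(K, 0x8) = 0x0; 0xD ⊕ 0x0 = 0xD.
P2: S = E(K, 0x0) = 0x1; 0x5 ⊕ 0x1 = 0x4.
P3: S = E(K, 0x1) = 0x3; 0x2 ⊕ 0x3 = 0x1.
P4: S = E(K, 0x3) = 0x7; 0xD ⊕ 0x7 = 0xA.
Blocks that differ from the original plaintext: P4.

P1 = 0xD, P2 = 0x4, P3 = 0x1, P4 = 0xA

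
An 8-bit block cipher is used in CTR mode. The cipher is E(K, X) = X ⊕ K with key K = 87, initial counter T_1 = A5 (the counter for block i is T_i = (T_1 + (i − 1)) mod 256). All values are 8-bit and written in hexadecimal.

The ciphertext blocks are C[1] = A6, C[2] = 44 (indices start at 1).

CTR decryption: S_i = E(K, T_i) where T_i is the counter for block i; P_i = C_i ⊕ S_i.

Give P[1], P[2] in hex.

P[1] = 84, P[2] = 65

P[1]: T = A5, S = E(K, T) = 22; A6 ⊕ 22 = 84.
P[2]: T = A6, S = E(K, T) = 21; 44 ⊕ 21 = 65.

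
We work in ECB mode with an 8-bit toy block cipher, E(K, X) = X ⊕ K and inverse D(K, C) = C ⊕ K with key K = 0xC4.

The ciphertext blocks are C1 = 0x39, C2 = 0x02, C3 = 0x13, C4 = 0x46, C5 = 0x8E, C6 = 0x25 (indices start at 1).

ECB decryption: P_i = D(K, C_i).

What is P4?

P4 = 0x82

P4: D(K, 0x46) = 0x82.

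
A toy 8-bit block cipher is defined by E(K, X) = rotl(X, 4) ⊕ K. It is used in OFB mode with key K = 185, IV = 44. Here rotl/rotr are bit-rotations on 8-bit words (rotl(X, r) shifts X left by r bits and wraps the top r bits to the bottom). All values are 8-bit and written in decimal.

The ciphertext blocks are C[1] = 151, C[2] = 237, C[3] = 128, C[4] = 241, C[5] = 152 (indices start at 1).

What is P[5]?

OFB decryption: S_i = E(K, S_{i−1}) with S_{0} = IV; P_i = C_i ⊕ S_i.
P[1]: S = E(K, 44) = 123; 151 ⊕ 123 = 236.
P[2]: S = E(K, 123) = 14; 237 ⊕ 14 = 227.
P[3]: S = E(K, 14) = 89; 128 ⊕ 89 = 217.
P[4]: S = E(K, 89) = 44; 241 ⊕ 44 = 221.
P[5]: S = E(K, 44) = 123; 152 ⊕ 123 = 227.

P[5] = 227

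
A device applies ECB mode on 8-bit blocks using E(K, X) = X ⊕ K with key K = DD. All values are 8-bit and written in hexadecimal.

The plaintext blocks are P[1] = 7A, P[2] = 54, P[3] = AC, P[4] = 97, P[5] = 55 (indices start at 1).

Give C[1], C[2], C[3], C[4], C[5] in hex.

ECB encryption: C_i = E(K, P_i).
C[1]: E(K, 7A) = A7.
C[2]: E(K, 54) = 89.
C[3]: E(K, AC) = 71.
C[4]: E(K, 97) = 4A.
C[5]: E(K, 55) = 88.

C[1] = A7, C[2] = 89, C[3] = 71, C[4] = 4A, C[5] = 88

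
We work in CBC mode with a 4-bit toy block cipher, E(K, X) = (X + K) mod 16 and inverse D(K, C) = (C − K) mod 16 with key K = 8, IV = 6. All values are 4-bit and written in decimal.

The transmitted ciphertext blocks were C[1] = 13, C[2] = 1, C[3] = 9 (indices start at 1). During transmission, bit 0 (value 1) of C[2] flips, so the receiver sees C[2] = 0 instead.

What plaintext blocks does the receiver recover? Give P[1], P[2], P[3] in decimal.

P[1] = 3, P[2] = 5, P[3] = 1

CBC decryption: P_i = D(K, C_i) ⊕ C_{i−1}, with C_{0} = IV.
Only C[2] changed, to 0. In CBC, a change in C_i garbles P_i and flips the same bit in P_{i+1}. Decrypting the received ciphertext:
P[1]: D(K, 13) = 5; 5 ⊕ 6 = 3.
P[2]: D(K, 0) = 8; 8 ⊕ 13 = 5.
P[3]: D(K, 9) = 1; 1 ⊕ 0 = 1.
Blocks that differ from the original plaintext: P[2], P[3].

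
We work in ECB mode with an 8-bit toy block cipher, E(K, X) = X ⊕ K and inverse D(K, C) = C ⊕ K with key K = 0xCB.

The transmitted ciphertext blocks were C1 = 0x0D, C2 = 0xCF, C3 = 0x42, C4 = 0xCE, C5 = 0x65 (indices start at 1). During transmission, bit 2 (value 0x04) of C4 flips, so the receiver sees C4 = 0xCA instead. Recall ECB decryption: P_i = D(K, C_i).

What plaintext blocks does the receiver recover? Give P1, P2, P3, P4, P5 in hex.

Only C4 changed, to 0xCA. In ECB, a change in C_i affects only P_i. Decrypting the received ciphertext:
P1: D(K, 0x0D) = 0xC6.
P2: D(K, 0xCF) = 0x04.
P3: D(K, 0x42) = 0x89.
P4: D(K, 0xCA) = 0x01.
P5: D(K, 0x65) = 0xAE.
Blocks that differ from the original plaintext: P4.

P1 = 0xC6, P2 = 0x04, P3 = 0x89, P4 = 0x01, P5 = 0xAE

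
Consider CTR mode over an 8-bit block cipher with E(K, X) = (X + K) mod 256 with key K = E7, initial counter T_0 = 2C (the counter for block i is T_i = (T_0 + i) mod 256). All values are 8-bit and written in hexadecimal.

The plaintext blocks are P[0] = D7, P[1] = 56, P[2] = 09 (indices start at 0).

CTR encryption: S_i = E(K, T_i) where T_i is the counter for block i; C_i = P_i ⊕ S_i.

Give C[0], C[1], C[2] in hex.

C[0]: T = 2C, S = E(K, T) = 13; D7 ⊕ 13 = C4.
C[1]: T = 2D, S = E(K, T) = 14; 56 ⊕ 14 = 42.
C[2]: T = 2E, S = E(K, T) = 15; 09 ⊕ 15 = 1C.

C[0] = C4, C[1] = 42, C[2] = 1C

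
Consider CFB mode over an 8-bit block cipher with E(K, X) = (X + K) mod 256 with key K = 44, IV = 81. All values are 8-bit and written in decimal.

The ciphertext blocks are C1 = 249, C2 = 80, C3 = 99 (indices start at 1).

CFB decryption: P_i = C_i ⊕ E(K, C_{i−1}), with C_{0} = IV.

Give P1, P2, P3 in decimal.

P1: E(K, 81) = 125; 249 ⊕ 125 = 132.
P2: E(K, 249) = 37; 80 ⊕ 37 = 117.
P3: E(K, 80) = 124; 99 ⊕ 124 = 31.

P1 = 132, P2 = 117, P3 = 31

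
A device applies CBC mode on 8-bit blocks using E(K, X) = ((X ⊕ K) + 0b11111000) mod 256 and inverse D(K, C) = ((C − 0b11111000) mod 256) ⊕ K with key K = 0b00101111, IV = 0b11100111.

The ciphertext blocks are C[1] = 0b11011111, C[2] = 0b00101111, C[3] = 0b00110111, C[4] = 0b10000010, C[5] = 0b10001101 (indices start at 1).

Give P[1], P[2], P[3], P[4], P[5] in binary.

P[1] = 0b00101111, P[2] = 0b11000111, P[3] = 0b00111111, P[4] = 0b10010010, P[5] = 0b00111000

CBC decryption: P_i = D(K, C_i) ⊕ C_{i−1}, with C_{0} = IV.
P[1]: D(K, 0b11011111) = 0b11001000; 0b11001000 ⊕ 0b11100111 = 0b00101111.
P[2]: D(K, 0b00101111) = 0b00011000; 0b00011000 ⊕ 0b11011111 = 0b11000111.
P[3]: D(K, 0b00110111) = 0b00010000; 0b00010000 ⊕ 0b00101111 = 0b00111111.
P[4]: D(K, 0b10000010) = 0b10100101; 0b10100101 ⊕ 0b00110111 = 0b10010010.
P[5]: D(K, 0b10001101) = 0b10111010; 0b10111010 ⊕ 0b10000010 = 0b00111000.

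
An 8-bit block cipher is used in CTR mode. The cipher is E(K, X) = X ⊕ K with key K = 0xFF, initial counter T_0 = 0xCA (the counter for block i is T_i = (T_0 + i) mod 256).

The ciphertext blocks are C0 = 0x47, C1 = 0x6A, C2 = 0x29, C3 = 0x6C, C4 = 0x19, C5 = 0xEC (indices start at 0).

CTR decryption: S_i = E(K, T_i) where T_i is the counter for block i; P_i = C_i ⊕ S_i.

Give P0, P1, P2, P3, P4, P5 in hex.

P0: T = 0xCA, S = E(K, T) = 0x35; 0x47 ⊕ 0x35 = 0x72.
P1: T = 0xCB, S = E(K, T) = 0x34; 0x6A ⊕ 0x34 = 0x5E.
P2: T = 0xCC, S = E(K, T) = 0x33; 0x29 ⊕ 0x33 = 0x1A.
P3: T = 0xCD, S = E(K, T) = 0x32; 0x6C ⊕ 0x32 = 0x5E.
P4: T = 0xCE, S = E(K, T) = 0x31; 0x19 ⊕ 0x31 = 0x28.
P5: T = 0xCF, S = E(K, T) = 0x30; 0xEC ⊕ 0x30 = 0xDC.

P0 = 0x72, P1 = 0x5E, P2 = 0x1A, P3 = 0x5E, P4 = 0x28, P5 = 0xDC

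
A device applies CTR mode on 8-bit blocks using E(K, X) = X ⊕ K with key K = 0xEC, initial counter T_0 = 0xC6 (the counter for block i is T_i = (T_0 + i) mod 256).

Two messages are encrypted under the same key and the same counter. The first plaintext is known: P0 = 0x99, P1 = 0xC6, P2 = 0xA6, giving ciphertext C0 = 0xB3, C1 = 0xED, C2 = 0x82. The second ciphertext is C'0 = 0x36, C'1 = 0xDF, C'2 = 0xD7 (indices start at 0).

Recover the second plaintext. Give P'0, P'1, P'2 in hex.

In CTR with a reused counter, both messages share the same keystream S_i, so C_i ⊕ C'_i = P_i ⊕ P'_i and thus P'_i = P_i ⊕ C_i ⊕ C'_i.
P'0: 0x99 ⊕ 0xB3 ⊕ 0x36 = 0x1C.
P'1: 0xC6 ⊕ 0xED ⊕ 0xDF = 0xF4.
P'2: 0xA6 ⊕ 0x82 ⊕ 0xD7 = 0xF3.

P'0 = 0x1C, P'1 = 0xF4, P'2 = 0xF3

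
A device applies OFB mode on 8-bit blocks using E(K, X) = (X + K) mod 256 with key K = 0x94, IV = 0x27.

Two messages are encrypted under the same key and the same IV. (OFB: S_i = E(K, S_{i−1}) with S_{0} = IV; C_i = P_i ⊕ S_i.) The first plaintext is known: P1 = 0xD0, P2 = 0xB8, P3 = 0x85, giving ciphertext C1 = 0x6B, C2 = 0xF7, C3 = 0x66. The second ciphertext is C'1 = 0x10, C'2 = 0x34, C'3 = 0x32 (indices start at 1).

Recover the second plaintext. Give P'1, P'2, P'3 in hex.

P'1 = 0xAB, P'2 = 0x7B, P'3 = 0xD1

In OFB with a reused IV, both messages share the same keystream S_i, so C_i ⊕ C'_i = P_i ⊕ P'_i and thus P'_i = P_i ⊕ C_i ⊕ C'_i.
P'1: 0xD0 ⊕ 0x6B ⊕ 0x10 = 0xAB.
P'2: 0xB8 ⊕ 0xF7 ⊕ 0x34 = 0x7B.
P'3: 0x85 ⊕ 0x66 ⊕ 0x32 = 0xD1.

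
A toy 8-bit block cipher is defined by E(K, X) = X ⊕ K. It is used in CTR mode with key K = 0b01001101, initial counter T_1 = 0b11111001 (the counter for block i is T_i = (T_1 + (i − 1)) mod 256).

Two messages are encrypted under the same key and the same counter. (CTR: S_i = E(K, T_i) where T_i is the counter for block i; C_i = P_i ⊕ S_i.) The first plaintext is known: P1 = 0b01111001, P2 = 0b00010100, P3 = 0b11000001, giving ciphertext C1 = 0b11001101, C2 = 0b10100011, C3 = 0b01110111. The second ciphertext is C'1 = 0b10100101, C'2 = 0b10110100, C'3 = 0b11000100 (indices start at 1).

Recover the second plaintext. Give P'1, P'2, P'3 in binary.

P'1 = 0b00010001, P'2 = 0b00000011, P'3 = 0b01110010

In CTR with a reused counter, both messages share the same keystream S_i, so C_i ⊕ C'_i = P_i ⊕ P'_i and thus P'_i = P_i ⊕ C_i ⊕ C'_i.
P'1: 0b01111001 ⊕ 0b11001101 ⊕ 0b10100101 = 0b00010001.
P'2: 0b00010100 ⊕ 0b10100011 ⊕ 0b10110100 = 0b00000011.
P'3: 0b11000001 ⊕ 0b01110111 ⊕ 0b11000100 = 0b01110010.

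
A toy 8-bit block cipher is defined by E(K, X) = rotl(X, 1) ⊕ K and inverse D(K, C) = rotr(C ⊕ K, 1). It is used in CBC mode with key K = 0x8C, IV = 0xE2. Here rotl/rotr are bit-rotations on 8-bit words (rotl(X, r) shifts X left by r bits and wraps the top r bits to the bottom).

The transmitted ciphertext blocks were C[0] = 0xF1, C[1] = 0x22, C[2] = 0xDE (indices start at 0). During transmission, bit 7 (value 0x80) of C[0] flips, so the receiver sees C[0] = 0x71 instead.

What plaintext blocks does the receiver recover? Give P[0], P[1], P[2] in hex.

CBC decryption: P_i = D(K, C_i) ⊕ C_{i−1}, with C_{−1} = IV.
Only C[0] changed, to 0x71. In CBC, a change in C_i garbles P_i and flips the same bit in P_{i+1}. Decrypting the received ciphertext:
P[0]: D(K, 0x71) = 0xFE; 0xFE ⊕ 0xE2 = 0x1C.
P[1]: D(K, 0x22) = 0x57; 0x57 ⊕ 0x71 = 0x26.
P[2]: D(K, 0xDE) = 0x29; 0x29 ⊕ 0x22 = 0x0B.
Blocks that differ from the original plaintext: P[0], P[1].

P[0] = 0x1C, P[1] = 0x26, P[2] = 0x0B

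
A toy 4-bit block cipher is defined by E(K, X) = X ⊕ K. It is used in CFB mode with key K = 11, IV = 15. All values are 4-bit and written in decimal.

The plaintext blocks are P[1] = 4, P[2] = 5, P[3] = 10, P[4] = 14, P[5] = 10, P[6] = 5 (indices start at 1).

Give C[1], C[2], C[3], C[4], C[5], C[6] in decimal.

CFB encryption: C_i = P_i ⊕ E(K, C_{i−1}), with C_{0} = IV.
C[1]: E(K, 15) = 4; 4 ⊕ 4 = 0.
C[2]: E(K, 0) = 11; 5 ⊕ 11 = 14.
C[3]: E(K, 14) = 5; 10 ⊕ 5 = 15.
C[4]: E(K, 15) = 4; 14 ⊕ 4 = 10.
C[5]: E(K, 10) = 1; 10 ⊕ 1 = 11.
C[6]: E(K, 11) = 0; 5 ⊕ 0 = 5.

C[1] = 0, C[2] = 14, C[3] = 15, C[4] = 10, C[5] = 11, C[6] = 5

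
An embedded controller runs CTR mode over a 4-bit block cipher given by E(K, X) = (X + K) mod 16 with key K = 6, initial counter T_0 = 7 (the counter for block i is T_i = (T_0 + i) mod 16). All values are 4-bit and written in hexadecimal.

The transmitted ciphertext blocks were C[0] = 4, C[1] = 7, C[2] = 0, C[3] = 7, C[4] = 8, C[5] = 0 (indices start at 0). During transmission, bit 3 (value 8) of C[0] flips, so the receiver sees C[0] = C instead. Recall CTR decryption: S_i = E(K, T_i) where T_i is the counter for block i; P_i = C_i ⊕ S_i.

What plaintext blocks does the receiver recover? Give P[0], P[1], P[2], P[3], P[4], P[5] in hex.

P[0] = 1, P[1] = 9, P[2] = F, P[3] = 7, P[4] = 9, P[5] = 2

Only C[0] changed, to C. In CTR, a change in C_i flips the same bit in P_i only; the keystream is unaffected. Decrypting the received ciphertext:
P[0]: T = 7, S = E(K, T) = D; C ⊕ D = 1.
P[1]: T = 8, S = E(K, T) = E; 7 ⊕ E = 9.
P[2]: T = 9, S = E(K, T) = F; 0 ⊕ F = F.
P[3]: T = A, S = E(K, T) = 0; 7 ⊕ 0 = 7.
P[4]: T = B, S = E(K, T) = 1; 8 ⊕ 1 = 9.
P[5]: T = C, S = E(K, T) = 2; 0 ⊕ 2 = 2.
Blocks that differ from the original plaintext: P[0].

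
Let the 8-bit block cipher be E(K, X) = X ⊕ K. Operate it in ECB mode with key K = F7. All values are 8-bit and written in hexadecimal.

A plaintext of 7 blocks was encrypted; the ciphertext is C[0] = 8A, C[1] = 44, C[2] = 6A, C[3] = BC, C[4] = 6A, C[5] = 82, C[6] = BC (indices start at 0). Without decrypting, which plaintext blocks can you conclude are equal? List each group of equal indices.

P[2] = P[4]; P[3] = P[6]

ECB encrypts each block independently with the same key, so equal ciphertext blocks imply equal plaintext blocks.
C[2] = C[4] = 6A, so P[2] = P[4].
C[3] = C[6] = BC, so P[3] = P[6].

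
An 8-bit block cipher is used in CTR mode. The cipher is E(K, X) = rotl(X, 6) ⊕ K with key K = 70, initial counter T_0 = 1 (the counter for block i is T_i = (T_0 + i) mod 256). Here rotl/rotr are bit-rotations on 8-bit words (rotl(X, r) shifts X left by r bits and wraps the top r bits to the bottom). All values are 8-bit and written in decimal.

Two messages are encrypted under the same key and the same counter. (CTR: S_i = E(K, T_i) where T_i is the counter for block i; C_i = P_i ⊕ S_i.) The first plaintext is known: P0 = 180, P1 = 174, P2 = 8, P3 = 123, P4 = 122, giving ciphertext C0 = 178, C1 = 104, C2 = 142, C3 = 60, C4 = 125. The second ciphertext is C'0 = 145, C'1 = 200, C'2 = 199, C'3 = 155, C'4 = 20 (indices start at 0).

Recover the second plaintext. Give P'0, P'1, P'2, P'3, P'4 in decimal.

In CTR with a reused counter, both messages share the same keystream S_i, so C_i ⊕ C'_i = P_i ⊕ P'_i and thus P'_i = P_i ⊕ C_i ⊕ C'_i.
P'0: 180 ⊕ 178 ⊕ 145 = 151.
P'1: 174 ⊕ 104 ⊕ 200 = 14.
P'2: 8 ⊕ 142 ⊕ 199 = 65.
P'3: 123 ⊕ 60 ⊕ 155 = 220.
P'4: 122 ⊕ 125 ⊕ 20 = 19.

P'0 = 151, P'1 = 14, P'2 = 65, P'3 = 220, P'4 = 19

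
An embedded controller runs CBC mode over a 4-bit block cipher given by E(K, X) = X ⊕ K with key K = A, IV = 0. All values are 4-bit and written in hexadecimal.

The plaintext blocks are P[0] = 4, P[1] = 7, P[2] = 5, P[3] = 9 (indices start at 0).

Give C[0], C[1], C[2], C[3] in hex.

C[0] = E, C[1] = 3, C[2] = C, C[3] = F

CBC encryption: C_i = E(K, P_i ⊕ C_{i−1}), with C_{−1} = IV.
C[0]: P[0] ⊕ 0 = 4; E(K, 4) = E.
C[1]: P[1] ⊕ E = 9; E(K, 9) = 3.
C[2]: P[2] ⊕ 3 = 6; E(K, 6) = C.
C[3]: P[3] ⊕ C = 5; E(K, 5) = F.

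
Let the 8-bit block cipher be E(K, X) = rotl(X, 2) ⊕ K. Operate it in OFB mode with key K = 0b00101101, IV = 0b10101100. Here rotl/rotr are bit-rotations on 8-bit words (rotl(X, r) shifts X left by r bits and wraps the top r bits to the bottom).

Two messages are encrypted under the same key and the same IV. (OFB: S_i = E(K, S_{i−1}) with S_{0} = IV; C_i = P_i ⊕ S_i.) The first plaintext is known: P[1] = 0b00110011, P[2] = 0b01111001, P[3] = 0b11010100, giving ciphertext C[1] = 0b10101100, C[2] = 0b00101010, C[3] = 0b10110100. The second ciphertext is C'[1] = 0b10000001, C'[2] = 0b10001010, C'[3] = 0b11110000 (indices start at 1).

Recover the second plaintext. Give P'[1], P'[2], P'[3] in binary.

In OFB with a reused IV, both messages share the same keystream S_i, so C_i ⊕ C'_i = P_i ⊕ P'_i and thus P'_i = P_i ⊕ C_i ⊕ C'_i.
P'[1]: 0b00110011 ⊕ 0b10101100 ⊕ 0b10000001 = 0b00011110.
P'[2]: 0b01111001 ⊕ 0b00101010 ⊕ 0b10001010 = 0b11011001.
P'[3]: 0b11010100 ⊕ 0b10110100 ⊕ 0b11110000 = 0b10010000.

P'[1] = 0b00011110, P'[2] = 0b11011001, P'[3] = 0b10010000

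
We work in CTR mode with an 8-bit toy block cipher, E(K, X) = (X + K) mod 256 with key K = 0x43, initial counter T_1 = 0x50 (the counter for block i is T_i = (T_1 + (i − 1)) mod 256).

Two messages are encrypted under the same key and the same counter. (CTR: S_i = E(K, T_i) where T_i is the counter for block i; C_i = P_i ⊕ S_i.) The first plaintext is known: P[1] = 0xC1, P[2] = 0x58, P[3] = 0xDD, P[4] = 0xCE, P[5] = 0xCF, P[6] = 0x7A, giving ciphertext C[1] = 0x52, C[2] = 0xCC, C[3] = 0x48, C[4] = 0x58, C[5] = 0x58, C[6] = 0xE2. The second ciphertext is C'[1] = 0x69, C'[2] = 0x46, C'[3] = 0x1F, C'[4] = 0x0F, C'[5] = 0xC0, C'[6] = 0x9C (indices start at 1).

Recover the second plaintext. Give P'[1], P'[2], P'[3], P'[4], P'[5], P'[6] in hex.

In CTR with a reused counter, both messages share the same keystream S_i, so C_i ⊕ C'_i = P_i ⊕ P'_i and thus P'_i = P_i ⊕ C_i ⊕ C'_i.
P'[1]: 0xC1 ⊕ 0x52 ⊕ 0x69 = 0xFA.
P'[2]: 0x58 ⊕ 0xCC ⊕ 0x46 = 0xD2.
P'[3]: 0xDD ⊕ 0x48 ⊕ 0x1F = 0x8A.
P'[4]: 0xCE ⊕ 0x58 ⊕ 0x0F = 0x99.
P'[5]: 0xCF ⊕ 0x58 ⊕ 0xC0 = 0x57.
P'[6]: 0x7A ⊕ 0xE2 ⊕ 0x9C = 0x04.

P'[1] = 0xFA, P'[2] = 0xD2, P'[3] = 0x8A, P'[4] = 0x99, P'[5] = 0x57, P'[6] = 0x04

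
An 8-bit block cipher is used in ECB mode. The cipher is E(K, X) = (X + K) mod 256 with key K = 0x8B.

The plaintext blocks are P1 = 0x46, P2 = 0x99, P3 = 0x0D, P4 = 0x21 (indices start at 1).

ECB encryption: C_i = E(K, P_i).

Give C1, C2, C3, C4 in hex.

C1 = 0xD1, C2 = 0x24, C3 = 0x98, C4 = 0xAC

C1: E(K, 0x46) = 0xD1.
C2: E(K, 0x99) = 0x24.
C3: E(K, 0x0D) = 0x98.
C4: E(K, 0x21) = 0xAC.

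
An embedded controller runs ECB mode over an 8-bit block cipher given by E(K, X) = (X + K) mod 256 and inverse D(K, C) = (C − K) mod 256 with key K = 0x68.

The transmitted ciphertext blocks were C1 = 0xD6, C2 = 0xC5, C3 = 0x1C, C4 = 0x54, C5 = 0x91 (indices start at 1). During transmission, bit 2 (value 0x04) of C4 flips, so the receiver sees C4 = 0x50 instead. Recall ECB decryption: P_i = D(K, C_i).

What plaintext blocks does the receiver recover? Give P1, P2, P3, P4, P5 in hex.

P1 = 0x6E, P2 = 0x5D, P3 = 0xB4, P4 = 0xE8, P5 = 0x29

Only C4 changed, to 0x50. In ECB, a change in C_i affects only P_i. Decrypting the received ciphertext:
P1: D(K, 0xD6) = 0x6E.
P2: D(K, 0xC5) = 0x5D.
P3: D(K, 0x1C) = 0xB4.
P4: D(K, 0x50) = 0xE8.
P5: D(K, 0x91) = 0x29.
Blocks that differ from the original plaintext: P4.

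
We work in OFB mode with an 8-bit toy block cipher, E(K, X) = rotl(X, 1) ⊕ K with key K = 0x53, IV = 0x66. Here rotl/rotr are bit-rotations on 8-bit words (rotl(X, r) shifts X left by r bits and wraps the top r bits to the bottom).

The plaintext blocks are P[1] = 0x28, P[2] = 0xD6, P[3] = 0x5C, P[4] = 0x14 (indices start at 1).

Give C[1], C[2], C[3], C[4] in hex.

C[1] = 0xB7, C[2] = 0xBA, C[3] = 0xD7, C[4] = 0x50

OFB encryption: S_i = E(K, S_{i−1}) with S_{0} = IV; C_i = P_i ⊕ S_i.
C[1]: S = E(K, 0x66) = 0x9F; 0x28 ⊕ 0x9F = 0xB7.
C[2]: S = E(K, 0x9F) = 0x6C; 0xD6 ⊕ 0x6C = 0xBA.
C[3]: S = E(K, 0x6C) = 0x8B; 0x5C ⊕ 0x8B = 0xD7.
C[4]: S = E(K, 0x8B) = 0x44; 0x14 ⊕ 0x44 = 0x50.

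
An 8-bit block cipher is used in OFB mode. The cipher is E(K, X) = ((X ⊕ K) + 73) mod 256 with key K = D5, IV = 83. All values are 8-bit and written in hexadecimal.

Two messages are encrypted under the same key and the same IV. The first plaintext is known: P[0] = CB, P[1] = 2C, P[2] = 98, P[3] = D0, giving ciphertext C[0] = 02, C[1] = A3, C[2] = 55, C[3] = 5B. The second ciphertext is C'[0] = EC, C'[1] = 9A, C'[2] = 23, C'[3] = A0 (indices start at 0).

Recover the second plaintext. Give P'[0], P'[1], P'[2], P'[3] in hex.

In OFB with a reused IV, both messages share the same keystream S_i, so C_i ⊕ C'_i = P_i ⊕ P'_i and thus P'_i = P_i ⊕ C_i ⊕ C'_i.
P'[0]: CB ⊕ 02 ⊕ EC = 25.
P'[1]: 2C ⊕ A3 ⊕ 9A = 15.
P'[2]: 98 ⊕ 55 ⊕ 23 = EE.
P'[3]: D0 ⊕ 5B ⊕ A0 = 2B.

P'[0] = 25, P'[1] = 15, P'[2] = EE, P'[3] = 2B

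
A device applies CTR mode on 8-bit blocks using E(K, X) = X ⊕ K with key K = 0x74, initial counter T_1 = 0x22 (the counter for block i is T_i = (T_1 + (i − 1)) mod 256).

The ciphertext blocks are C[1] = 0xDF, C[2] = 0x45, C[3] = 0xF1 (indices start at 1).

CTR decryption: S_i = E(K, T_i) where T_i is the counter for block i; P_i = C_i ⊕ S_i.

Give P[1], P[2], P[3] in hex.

P[1]: T = 0x22, S = E(K, T) = 0x56; 0xDF ⊕ 0x56 = 0x89.
P[2]: T = 0x23, S = E(K, T) = 0x57; 0x45 ⊕ 0x57 = 0x12.
P[3]: T = 0x24, S = E(K, T) = 0x50; 0xF1 ⊕ 0x50 = 0xA1.

P[1] = 0x89, P[2] = 0x12, P[3] = 0xA1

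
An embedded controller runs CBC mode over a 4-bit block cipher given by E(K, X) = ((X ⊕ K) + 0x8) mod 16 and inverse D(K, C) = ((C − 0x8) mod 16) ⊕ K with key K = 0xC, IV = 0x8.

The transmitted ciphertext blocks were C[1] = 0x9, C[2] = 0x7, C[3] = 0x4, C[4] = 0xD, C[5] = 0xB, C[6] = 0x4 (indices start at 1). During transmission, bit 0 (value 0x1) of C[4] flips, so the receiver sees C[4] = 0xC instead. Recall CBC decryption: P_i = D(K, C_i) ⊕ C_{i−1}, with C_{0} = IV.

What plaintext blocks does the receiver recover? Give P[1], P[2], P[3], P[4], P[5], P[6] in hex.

P[1] = 0x5, P[2] = 0xA, P[3] = 0x7, P[4] = 0xC, P[5] = 0x3, P[6] = 0xB

Only C[4] changed, to 0xC. In CBC, a change in C_i garbles P_i and flips the same bit in P_{i+1}. Decrypting the received ciphertext:
P[1]: D(K, 0x9) = 0xD; 0xD ⊕ 0x8 = 0x5.
P[2]: D(K, 0x7) = 0x3; 0x3 ⊕ 0x9 = 0xA.
P[3]: D(K, 0x4) = 0x0; 0x0 ⊕ 0x7 = 0x7.
P[4]: D(K, 0xC) = 0x8; 0x8 ⊕ 0x4 = 0xC.
P[5]: D(K, 0xB) = 0xF; 0xF ⊕ 0xC = 0x3.
P[6]: D(K, 0x4) = 0x0; 0x0 ⊕ 0xB = 0xB.
Blocks that differ from the original plaintext: P[4], P[5].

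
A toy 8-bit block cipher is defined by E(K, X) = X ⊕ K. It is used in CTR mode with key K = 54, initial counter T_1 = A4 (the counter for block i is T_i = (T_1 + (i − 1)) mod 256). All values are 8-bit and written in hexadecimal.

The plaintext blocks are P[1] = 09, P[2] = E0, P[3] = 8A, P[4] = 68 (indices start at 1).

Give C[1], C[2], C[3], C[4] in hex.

C[1] = F9, C[2] = 11, C[3] = 78, C[4] = 9B

CTR encryption: S_i = E(K, T_i) where T_i is the counter for block i; C_i = P_i ⊕ S_i.
C[1]: T = A4, S = E(K, T) = F0; 09 ⊕ F0 = F9.
C[2]: T = A5, S = E(K, T) = F1; E0 ⊕ F1 = 11.
C[3]: T = A6, S = E(K, T) = F2; 8A ⊕ F2 = 78.
C[4]: T = A7, S = E(K, T) = F3; 68 ⊕ F3 = 9B.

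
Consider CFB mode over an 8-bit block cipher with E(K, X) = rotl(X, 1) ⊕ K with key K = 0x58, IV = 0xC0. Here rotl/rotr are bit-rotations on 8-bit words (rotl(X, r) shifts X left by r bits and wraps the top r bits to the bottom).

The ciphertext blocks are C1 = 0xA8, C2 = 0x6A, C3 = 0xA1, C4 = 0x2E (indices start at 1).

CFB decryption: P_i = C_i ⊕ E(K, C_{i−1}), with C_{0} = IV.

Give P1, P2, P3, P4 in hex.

P1: E(K, 0xC0) = 0xD9; 0xA8 ⊕ 0xD9 = 0x71.
P2: E(K, 0xA8) = 0x09; 0x6A ⊕ 0x09 = 0x63.
P3: E(K, 0x6A) = 0x8C; 0xA1 ⊕ 0x8C = 0x2D.
P4: E(K, 0xA1) = 0x1B; 0x2E ⊕ 0x1B = 0x35.

P1 = 0x71, P2 = 0x63, P3 = 0x2D, P4 = 0x35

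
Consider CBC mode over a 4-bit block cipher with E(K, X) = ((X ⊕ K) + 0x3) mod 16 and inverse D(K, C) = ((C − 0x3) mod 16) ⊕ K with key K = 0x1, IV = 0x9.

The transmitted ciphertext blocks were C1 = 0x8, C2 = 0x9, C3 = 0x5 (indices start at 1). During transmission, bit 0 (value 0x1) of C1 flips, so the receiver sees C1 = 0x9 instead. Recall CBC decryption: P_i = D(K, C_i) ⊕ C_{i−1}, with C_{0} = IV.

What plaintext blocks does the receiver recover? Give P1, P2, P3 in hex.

P1 = 0xE, P2 = 0xE, P3 = 0xA

Only C1 changed, to 0x9. In CBC, a change in C_i garbles P_i and flips the same bit in P_{i+1}. Decrypting the received ciphertext:
P1: D(K, 0x9) = 0x7; 0x7 ⊕ 0x9 = 0xE.
P2: D(K, 0x9) = 0x7; 0x7 ⊕ 0x9 = 0xE.
P3: D(K, 0x5) = 0x3; 0x3 ⊕ 0x9 = 0xA.
Blocks that differ from the original plaintext: P1, P2.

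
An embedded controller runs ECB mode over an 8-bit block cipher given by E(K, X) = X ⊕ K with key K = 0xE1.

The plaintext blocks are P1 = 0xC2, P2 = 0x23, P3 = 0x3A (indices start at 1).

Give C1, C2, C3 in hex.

ECB encryption: C_i = E(K, P_i).
C1: E(K, 0xC2) = 0x23.
C2: E(K, 0x23) = 0xC2.
C3: E(K, 0x3A) = 0xDB.

C1 = 0x23, C2 = 0xC2, C3 = 0xDB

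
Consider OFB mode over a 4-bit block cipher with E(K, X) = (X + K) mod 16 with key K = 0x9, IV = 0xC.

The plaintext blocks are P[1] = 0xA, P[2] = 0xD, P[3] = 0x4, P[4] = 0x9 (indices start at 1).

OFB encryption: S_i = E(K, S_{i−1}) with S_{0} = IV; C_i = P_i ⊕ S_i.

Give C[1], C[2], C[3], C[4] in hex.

C[1]: S = E(K, 0xC) = 0x5; 0xA ⊕ 0x5 = 0xF.
C[2]: S = E(K, 0x5) = 0xE; 0xD ⊕ 0xE = 0x3.
C[3]: S = E(K, 0xE) = 0x7; 0x4 ⊕ 0x7 = 0x3.
C[4]: S = E(K, 0x7) = 0x0; 0x9 ⊕ 0x0 = 0x9.

C[1] = 0xF, C[2] = 0x3, C[3] = 0x3, C[4] = 0x9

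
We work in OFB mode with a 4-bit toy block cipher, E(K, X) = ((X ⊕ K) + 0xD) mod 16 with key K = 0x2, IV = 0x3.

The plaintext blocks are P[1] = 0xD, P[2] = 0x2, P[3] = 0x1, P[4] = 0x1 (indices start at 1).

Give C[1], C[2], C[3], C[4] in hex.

OFB encryption: S_i = E(K, S_{i−1}) with S_{0} = IV; C_i = P_i ⊕ S_i.
C[1]: S = E(K, 0x3) = 0xE; 0xD ⊕ 0xE = 0x3.
C[2]: S = E(K, 0xE) = 0x9; 0x2 ⊕ 0x9 = 0xB.
C[3]: S = E(K, 0x9) = 0x8; 0x1 ⊕ 0x8 = 0x9.
C[4]: S = E(K, 0x8) = 0x7; 0x1 ⊕ 0x7 = 0x6.

C[1] = 0x3, C[2] = 0xB, C[3] = 0x9, C[4] = 0x6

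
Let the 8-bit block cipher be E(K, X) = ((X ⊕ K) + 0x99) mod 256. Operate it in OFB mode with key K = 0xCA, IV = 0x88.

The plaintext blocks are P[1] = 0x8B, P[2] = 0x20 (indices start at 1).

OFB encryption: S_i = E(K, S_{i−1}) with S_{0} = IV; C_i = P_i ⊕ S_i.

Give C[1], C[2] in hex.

C[1] = 0x50, C[2] = 0x8A

C[1]: S = E(K, 0x88) = 0xDB; 0x8B ⊕ 0xDB = 0x50.
C[2]: S = E(K, 0xDB) = 0xAA; 0x20 ⊕ 0xAA = 0x8A.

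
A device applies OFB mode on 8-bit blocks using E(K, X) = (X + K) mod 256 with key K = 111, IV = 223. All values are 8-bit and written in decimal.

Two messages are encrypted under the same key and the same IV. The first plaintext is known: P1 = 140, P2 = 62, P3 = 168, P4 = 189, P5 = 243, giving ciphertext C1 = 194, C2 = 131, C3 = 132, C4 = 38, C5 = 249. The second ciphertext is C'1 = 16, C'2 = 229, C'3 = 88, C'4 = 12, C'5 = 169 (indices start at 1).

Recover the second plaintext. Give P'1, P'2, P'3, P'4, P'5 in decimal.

In OFB with a reused IV, both messages share the same keystream S_i, so C_i ⊕ C'_i = P_i ⊕ P'_i and thus P'_i = P_i ⊕ C_i ⊕ C'_i.
P'1: 140 ⊕ 194 ⊕ 16 = 94.
P'2: 62 ⊕ 131 ⊕ 229 = 88.
P'3: 168 ⊕ 132 ⊕ 88 = 116.
P'4: 189 ⊕ 38 ⊕ 12 = 151.
P'5: 243 ⊕ 249 ⊕ 169 = 163.

P'1 = 94, P'2 = 88, P'3 = 116, P'4 = 151, P'5 = 163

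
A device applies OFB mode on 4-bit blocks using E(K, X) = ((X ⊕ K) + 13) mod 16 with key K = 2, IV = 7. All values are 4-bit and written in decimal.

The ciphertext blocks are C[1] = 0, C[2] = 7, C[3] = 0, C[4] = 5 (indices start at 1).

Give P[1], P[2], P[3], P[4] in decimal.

P[1] = 2, P[2] = 10, P[3] = 12, P[4] = 14

OFB decryption: S_i = E(K, S_{i−1}) with S_{0} = IV; P_i = C_i ⊕ S_i.
P[1]: S = E(K, 7) = 2; 0 ⊕ 2 = 2.
P[2]: S = E(K, 2) = 13; 7 ⊕ 13 = 10.
P[3]: S = E(K, 13) = 12; 0 ⊕ 12 = 12.
P[4]: S = E(K, 12) = 11; 5 ⊕ 11 = 14.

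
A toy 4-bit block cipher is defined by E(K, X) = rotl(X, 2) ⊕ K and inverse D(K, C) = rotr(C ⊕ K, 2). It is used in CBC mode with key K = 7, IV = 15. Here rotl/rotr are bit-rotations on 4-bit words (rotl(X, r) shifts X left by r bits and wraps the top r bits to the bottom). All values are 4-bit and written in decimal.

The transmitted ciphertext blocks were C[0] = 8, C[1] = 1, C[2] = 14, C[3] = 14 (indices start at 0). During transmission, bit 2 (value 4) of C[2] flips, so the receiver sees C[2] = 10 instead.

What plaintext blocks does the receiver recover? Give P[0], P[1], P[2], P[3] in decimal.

CBC decryption: P_i = D(K, C_i) ⊕ C_{i−1}, with C_{−1} = IV.
Only C[2] changed, to 10. In CBC, a change in C_i garbles P_i and flips the same bit in P_{i+1}. Decrypting the received ciphertext:
P[0]: D(K, 8) = 15; 15 ⊕ 15 = 0.
P[1]: D(K, 1) = 9; 9 ⊕ 8 = 1.
P[2]: D(K, 10) = 7; 7 ⊕ 1 = 6.
P[3]: D(K, 14) = 6; 6 ⊕ 10 = 12.
Blocks that differ from the original plaintext: P[2], P[3].

P[0] = 0, P[1] = 1, P[2] = 6, P[3] = 12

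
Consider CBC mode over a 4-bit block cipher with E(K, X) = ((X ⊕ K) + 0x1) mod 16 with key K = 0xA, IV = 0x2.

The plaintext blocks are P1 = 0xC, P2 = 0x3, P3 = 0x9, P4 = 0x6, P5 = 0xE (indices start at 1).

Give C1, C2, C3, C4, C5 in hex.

C1 = 0x5, C2 = 0xD, C3 = 0xF, C4 = 0x4, C5 = 0x1

CBC encryption: C_i = E(K, P_i ⊕ C_{i−1}), with C_{0} = IV.
C1: P1 ⊕ 0x2 = 0xE; E(K, 0xE) = 0x5.
C2: P2 ⊕ 0x5 = 0x6; E(K, 0x6) = 0xD.
C3: P3 ⊕ 0xD = 0x4; E(K, 0x4) = 0xF.
C4: P4 ⊕ 0xF = 0x9; E(K, 0x9) = 0x4.
C5: P5 ⊕ 0x4 = 0xA; E(K, 0xA) = 0x1.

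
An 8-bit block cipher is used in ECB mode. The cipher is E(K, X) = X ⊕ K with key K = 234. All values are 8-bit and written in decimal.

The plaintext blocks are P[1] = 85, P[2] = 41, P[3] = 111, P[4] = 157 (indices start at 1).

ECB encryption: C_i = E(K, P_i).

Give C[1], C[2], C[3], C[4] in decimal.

C[1]: E(K, 85) = 191.
C[2]: E(K, 41) = 195.
C[3]: E(K, 111) = 133.
C[4]: E(K, 157) = 119.

C[1] = 191, C[2] = 195, C[3] = 133, C[4] = 119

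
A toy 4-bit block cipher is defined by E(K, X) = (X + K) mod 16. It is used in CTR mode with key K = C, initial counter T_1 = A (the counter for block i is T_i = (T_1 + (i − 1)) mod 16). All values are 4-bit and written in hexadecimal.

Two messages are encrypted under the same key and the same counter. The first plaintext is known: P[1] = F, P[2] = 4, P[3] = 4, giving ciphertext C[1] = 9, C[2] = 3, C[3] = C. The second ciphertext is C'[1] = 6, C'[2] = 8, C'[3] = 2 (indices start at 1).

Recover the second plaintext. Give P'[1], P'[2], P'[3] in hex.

In CTR with a reused counter, both messages share the same keystream S_i, so C_i ⊕ C'_i = P_i ⊕ P'_i and thus P'_i = P_i ⊕ C_i ⊕ C'_i.
P'[1]: F ⊕ 9 ⊕ 6 = 0.
P'[2]: 4 ⊕ 3 ⊕ 8 = F.
P'[3]: 4 ⊕ C ⊕ 2 = A.

P'[1] = 0, P'[2] = F, P'[3] = A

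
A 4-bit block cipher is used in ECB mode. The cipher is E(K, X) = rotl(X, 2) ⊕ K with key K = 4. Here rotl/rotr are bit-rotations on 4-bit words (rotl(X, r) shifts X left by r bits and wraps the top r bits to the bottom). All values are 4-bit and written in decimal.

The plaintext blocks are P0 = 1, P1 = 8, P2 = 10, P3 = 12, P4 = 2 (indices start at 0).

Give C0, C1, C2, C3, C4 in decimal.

ECB encryption: C_i = E(K, P_i).
C0: E(K, 1) = 0.
C1: E(K, 8) = 6.
C2: E(K, 10) = 14.
C3: E(K, 12) = 7.
C4: E(K, 2) = 12.

C0 = 0, C1 = 6, C2 = 14, C3 = 7, C4 = 12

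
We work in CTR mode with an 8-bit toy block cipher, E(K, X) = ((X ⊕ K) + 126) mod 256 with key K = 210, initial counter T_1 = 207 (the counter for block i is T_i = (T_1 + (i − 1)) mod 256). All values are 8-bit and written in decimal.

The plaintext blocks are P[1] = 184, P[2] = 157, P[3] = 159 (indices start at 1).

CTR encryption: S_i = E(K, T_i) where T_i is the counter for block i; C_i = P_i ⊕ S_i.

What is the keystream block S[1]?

C[1]: T = 207, S = E(K, T) = 155; 184 ⊕ 155 = 35.
So S[1] = 155.

155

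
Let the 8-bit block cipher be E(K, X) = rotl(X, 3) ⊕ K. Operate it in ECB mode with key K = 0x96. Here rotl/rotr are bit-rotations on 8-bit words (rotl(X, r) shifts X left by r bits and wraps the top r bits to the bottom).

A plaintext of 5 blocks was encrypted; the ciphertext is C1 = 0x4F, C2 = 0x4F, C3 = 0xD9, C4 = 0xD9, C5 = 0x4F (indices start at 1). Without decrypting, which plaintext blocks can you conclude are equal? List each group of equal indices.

P1 = P2 = P5; P3 = P4

ECB encrypts each block independently with the same key, so equal ciphertext blocks imply equal plaintext blocks.
C1 = C2 = C5 = 0x4F, so P1 = P2 = P5.
C3 = C4 = 0xD9, so P3 = P4.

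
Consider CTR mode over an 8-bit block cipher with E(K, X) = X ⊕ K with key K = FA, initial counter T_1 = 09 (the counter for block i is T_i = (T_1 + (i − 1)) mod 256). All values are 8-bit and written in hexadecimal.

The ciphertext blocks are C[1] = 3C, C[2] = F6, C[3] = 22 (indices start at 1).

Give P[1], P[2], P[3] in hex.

P[1] = CF, P[2] = 06, P[3] = D3

CTR decryption: S_i = E(K, T_i) where T_i is the counter for block i; P_i = C_i ⊕ S_i.
P[1]: T = 09, S = E(K, T) = F3; 3C ⊕ F3 = CF.
P[2]: T = 0A, S = E(K, T) = F0; F6 ⊕ F0 = 06.
P[3]: T = 0B, S = E(K, T) = F1; 22 ⊕ F1 = D3.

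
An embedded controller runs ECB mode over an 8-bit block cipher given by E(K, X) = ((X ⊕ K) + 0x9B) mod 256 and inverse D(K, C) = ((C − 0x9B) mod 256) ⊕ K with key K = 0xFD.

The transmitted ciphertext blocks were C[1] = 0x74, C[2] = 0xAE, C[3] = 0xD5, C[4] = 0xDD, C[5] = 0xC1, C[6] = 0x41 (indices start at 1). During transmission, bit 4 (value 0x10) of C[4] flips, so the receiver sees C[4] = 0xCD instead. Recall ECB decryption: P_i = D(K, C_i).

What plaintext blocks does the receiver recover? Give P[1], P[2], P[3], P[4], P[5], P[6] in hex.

Only C[4] changed, to 0xCD. In ECB, a change in C_i affects only P_i. Decrypting the received ciphertext:
P[1]: D(K, 0x74) = 0x24.
P[2]: D(K, 0xAE) = 0xEE.
P[3]: D(K, 0xD5) = 0xC7.
P[4]: D(K, 0xCD) = 0xCF.
P[5]: D(K, 0xC1) = 0xDB.
P[6]: D(K, 0x41) = 0x5B.
Blocks that differ from the original plaintext: P[4].

P[1] = 0x24, P[2] = 0xEE, P[3] = 0xC7, P[4] = 0xCF, P[5] = 0xDB, P[6] = 0x5B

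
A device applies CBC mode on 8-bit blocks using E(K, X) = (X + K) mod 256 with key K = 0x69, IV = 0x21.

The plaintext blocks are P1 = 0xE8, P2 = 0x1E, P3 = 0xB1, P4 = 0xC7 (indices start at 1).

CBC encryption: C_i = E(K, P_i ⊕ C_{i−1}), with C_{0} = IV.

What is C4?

C1: P1 ⊕ 0x21 = 0xC9; E(K, 0xC9) = 0x32.
C2: P2 ⊕ 0x32 = 0x2C; E(K, 0x2C) = 0x95.
C3: P3 ⊕ 0x95 = 0x24; E(K, 0x24) = 0x8D.
C4: P4 ⊕ 0x8D = 0x4A; E(K, 0x4A) = 0xB3.

C4 = 0xB3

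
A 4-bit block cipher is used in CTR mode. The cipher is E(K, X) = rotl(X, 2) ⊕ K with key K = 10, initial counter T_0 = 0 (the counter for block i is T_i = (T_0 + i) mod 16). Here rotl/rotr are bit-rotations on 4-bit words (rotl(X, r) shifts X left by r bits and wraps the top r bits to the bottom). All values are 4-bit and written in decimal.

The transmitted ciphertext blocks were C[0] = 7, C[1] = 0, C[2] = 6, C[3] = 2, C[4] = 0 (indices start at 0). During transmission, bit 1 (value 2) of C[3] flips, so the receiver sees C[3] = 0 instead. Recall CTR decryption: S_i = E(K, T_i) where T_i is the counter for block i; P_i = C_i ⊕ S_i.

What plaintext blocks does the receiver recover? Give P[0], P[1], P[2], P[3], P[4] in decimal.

Only C[3] changed, to 0. In CTR, a change in C_i flips the same bit in P_i only; the keystream is unaffected. Decrypting the received ciphertext:
P[0]: T = 0, S = E(K, T) = 10; 7 ⊕ 10 = 13.
P[1]: T = 1, S = E(K, T) = 14; 0 ⊕ 14 = 14.
P[2]: T = 2, S = E(K, T) = 2; 6 ⊕ 2 = 4.
P[3]: T = 3, S = E(K, T) = 6; 0 ⊕ 6 = 6.
P[4]: T = 4, S = E(K, T) = 11; 0 ⊕ 11 = 11.
Blocks that differ from the original plaintext: P[3].

P[0] = 13, P[1] = 14, P[2] = 4, P[3] = 6, P[4] = 11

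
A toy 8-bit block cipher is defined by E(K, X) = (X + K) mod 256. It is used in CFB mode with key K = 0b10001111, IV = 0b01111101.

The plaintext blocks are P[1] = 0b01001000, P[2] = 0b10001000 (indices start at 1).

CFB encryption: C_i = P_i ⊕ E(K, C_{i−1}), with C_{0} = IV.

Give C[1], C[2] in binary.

C[1]: E(K, 0b01111101) = 0b00001100; 0b01001000 ⊕ 0b00001100 = 0b01000100.
C[2]: E(K, 0b01000100) = 0b11010011; 0b10001000 ⊕ 0b11010011 = 0b01011011.

C[1] = 0b01000100, C[2] = 0b01011011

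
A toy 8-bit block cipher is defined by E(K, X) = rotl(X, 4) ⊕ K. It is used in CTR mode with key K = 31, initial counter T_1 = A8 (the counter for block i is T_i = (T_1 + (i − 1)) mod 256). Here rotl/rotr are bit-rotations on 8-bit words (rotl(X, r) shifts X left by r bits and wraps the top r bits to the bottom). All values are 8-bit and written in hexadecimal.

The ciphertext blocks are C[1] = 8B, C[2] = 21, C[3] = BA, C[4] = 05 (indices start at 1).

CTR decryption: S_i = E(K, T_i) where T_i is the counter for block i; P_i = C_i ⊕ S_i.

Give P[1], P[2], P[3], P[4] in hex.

P[1]: T = A8, S = E(K, T) = BB; 8B ⊕ BB = 30.
P[2]: T = A9, S = E(K, T) = AB; 21 ⊕ AB = 8A.
P[3]: T = AA, S = E(K, T) = 9B; BA ⊕ 9B = 21.
P[4]: T = AB, S = E(K, T) = 8B; 05 ⊕ 8B = 8E.

P[1] = 30, P[2] = 8A, P[3] = 21, P[4] = 8E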